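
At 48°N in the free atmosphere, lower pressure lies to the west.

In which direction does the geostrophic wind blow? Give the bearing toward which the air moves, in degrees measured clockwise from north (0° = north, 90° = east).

000°

The pressure-gradient force points toward the west (bearing 270°).
Geostrophic balance: in the Northern Hemisphere the Coriolis force deflects motion to the right, so the geostrophic wind blows 90° to the right of the pressure-gradient force (low pressure on the left).
Rotating 270° by 90° clockwise gives 000° — the wind blows toward the north.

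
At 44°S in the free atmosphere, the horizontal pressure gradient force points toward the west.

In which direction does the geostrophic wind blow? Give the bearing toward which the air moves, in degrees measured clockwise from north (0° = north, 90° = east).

The pressure-gradient force points toward the west (bearing 270°).
Geostrophic balance: in the Southern Hemisphere the Coriolis force deflects motion to the left, so the geostrophic wind blows 90° to the left of the pressure-gradient force (low pressure on the right).
Rotating 270° by 90° counterclockwise gives 180° — the wind blows toward the south.

180°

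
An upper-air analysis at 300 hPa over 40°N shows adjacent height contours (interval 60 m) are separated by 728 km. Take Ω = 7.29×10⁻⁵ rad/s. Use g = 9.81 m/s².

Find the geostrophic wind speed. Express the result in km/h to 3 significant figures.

Coriolis parameter at 40°N:
f = 2Ω sin φ = 2 × 7.29×10⁻⁵ × sin 40° = 9.37×10⁻⁵ s⁻¹
Height gradient: |∂Z/∂n| = 60 m / 728000 m = 8.24×10⁻⁵
On a pressure surface, geostrophic balance gives V_g = (g/f)|∂Z/∂n|:
V_g = 9.81 × 8.24×10⁻⁵ / 9.37×10⁻⁵ = 8.63 m/s
Converting: 8.63 m/s × 3.6 = 31.1 km/h

31.1 km/h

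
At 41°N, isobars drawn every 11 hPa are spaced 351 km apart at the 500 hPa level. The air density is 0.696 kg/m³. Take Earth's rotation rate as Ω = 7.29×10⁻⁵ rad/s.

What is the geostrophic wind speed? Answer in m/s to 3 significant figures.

Coriolis parameter at 41°N:
f = 2Ω sin φ = 2 × 7.29×10⁻⁵ × sin 41° = 9.57×10⁻⁵ s⁻¹
Pressure gradient: |∂P/∂n| = 1100 Pa / 351000 m = 3.13×10⁻³ Pa/m
Geostrophic balance (pressure-gradient force = Coriolis force):
V_g = (1/(fρ)) |∂P/∂n| = 3.13×10⁻³ / (9.57×10⁻⁵ × 0.696) = 47.1 m/s

47.1 m/s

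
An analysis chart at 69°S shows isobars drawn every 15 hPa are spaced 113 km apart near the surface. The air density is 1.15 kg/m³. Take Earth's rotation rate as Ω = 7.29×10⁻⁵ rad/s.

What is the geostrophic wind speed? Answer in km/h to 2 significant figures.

Coriolis parameter at 69°S:
f = 2Ω sin φ = 2 × 7.29×10⁻⁵ × sin 69° = 1.36×10⁻⁴ s⁻¹
Pressure gradient: |∂P/∂n| = 1500 Pa / 113000 m = 1.33×10⁻² Pa/m
Geostrophic balance (pressure-gradient force = Coriolis force):
V_g = (1/(fρ)) |∂P/∂n| = 1.33×10⁻² / (1.36×10⁻⁴ × 1.15) = 84.8 m/s
Converting: 84.8 m/s × 3.6 = 310 km/h

310 km/h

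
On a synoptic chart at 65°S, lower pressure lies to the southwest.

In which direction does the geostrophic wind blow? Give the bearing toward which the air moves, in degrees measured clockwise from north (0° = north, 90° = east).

The pressure-gradient force points toward the southwest (bearing 225°).
Geostrophic balance: in the Southern Hemisphere the Coriolis force deflects motion to the left, so the geostrophic wind blows 90° to the left of the pressure-gradient force (low pressure on the right).
Rotating 225° by 90° counterclockwise gives 135° — the wind blows toward the southeast.

135°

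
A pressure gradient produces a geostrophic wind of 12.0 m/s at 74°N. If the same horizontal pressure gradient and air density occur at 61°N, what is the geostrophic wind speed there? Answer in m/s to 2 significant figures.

With the same pressure gradient and density, V_g ∝ 1/f ∝ 1/sin φ.
V₂ = V₁ · sin φ₁ / sin φ₂ = 12.0 × sin 74° / sin 61°
V₂ = 12.0 × 0.9613/0.8746 = 13 m/s

13 m/s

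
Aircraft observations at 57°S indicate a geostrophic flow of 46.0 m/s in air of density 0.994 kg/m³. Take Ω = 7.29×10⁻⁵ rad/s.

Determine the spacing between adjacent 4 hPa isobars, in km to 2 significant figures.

Coriolis parameter at 57°S:
f = 2Ω sin φ = 2 × 7.29×10⁻⁵ × sin 57° = 1.22×10⁻⁴ s⁻¹
Geostrophic balance rearranged: |∂P/∂n| = f ρ V_g
|∂P/∂n| = 1.22×10⁻⁴ × 0.994 × 46.0 = 5.59×10⁻³ Pa/m
Isobar spacing: Δn = ΔP/|∂P/∂n| = 400 Pa / 5.59×10⁻³ Pa/m = 71543 m ≈ 72 km

72 km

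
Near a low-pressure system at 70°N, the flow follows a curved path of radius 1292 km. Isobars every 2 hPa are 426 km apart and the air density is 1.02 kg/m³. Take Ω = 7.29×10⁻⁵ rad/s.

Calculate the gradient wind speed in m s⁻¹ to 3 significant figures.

3.30 m s⁻¹

Coriolis parameter at 70°N:
f = 2Ω sin φ = 2 × 7.29×10⁻⁵ × sin 70° = 1.37×10⁻⁴ s⁻¹
Pressure gradient: |∂P/∂n| = 200 Pa / 426000 m = 4.69×10⁻⁴ Pa/m
Geostrophic speed: V_g = |∂P/∂n|/(fρ) = 4.69×10⁻⁴/(1.37×10⁻⁴ × 1.02) = 3.36 m/s
Around a low, centrifugal force acts outward with Coriolis, so pressure-gradient force balances both:
(1/ρ)|∂P/∂n| = fV + V²/R  →  V² + fR·V − fR·V_g = 0
With fR = 1.37×10⁻⁴ × 1292×10³ m = 177 m/s:
V = [−fR + √((fR)² + 4 fR V_g)]/2 = [−177 + √(177² + 4×177×3.36)]/2 = 3.3 m/s
Subgeostrophic (V < V_g = 3.36 m/s), as expected around a low.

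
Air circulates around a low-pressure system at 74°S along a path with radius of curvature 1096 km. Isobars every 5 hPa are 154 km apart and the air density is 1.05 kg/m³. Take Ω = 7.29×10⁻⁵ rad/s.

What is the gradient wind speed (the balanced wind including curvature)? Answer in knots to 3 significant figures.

Coriolis parameter at 74°S:
f = 2Ω sin φ = 2 × 7.29×10⁻⁵ × sin 74° = 1.40×10⁻⁴ s⁻¹
Pressure gradient: |∂P/∂n| = 500 Pa / 154000 m = 3.25×10⁻³ Pa/m
Geostrophic speed: V_g = |∂P/∂n|/(fρ) = 3.25×10⁻³/(1.40×10⁻⁴ × 1.05) = 22.1 m/s
Around a low, centrifugal force acts outward with Coriolis, so pressure-gradient force balances both:
(1/ρ)|∂P/∂n| = fV + V²/R  →  V² + fR·V − fR·V_g = 0
With fR = 1.40×10⁻⁴ × 1096×10³ m = 154 m/s:
V = [−fR + √((fR)² + 4 fR V_g)]/2 = [−154 + √(154² + 4×154×22.1)]/2 = 19.6 m/s
Subgeostrophic (V < V_g = 22.1 m/s), as expected around a low.
Converting: 19.6 m/s × 1.944 = 38.0 knots

38.0 knots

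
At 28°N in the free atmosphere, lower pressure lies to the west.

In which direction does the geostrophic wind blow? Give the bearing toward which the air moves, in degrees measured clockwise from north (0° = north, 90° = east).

000°

The pressure-gradient force points toward the west (bearing 270°).
Geostrophic balance: in the Northern Hemisphere the Coriolis force deflects motion to the right, so the geostrophic wind blows 90° to the right of the pressure-gradient force (low pressure on the left).
Rotating 270° by 90° clockwise gives 000° — the wind blows toward the north.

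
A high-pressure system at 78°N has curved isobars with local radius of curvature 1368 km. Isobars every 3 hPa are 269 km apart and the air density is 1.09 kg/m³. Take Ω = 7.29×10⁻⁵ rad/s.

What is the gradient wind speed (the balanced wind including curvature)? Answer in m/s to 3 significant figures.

Coriolis parameter at 78°N:
f = 2Ω sin φ = 2 × 7.29×10⁻⁵ × sin 78° = 1.43×10⁻⁴ s⁻¹
Pressure gradient: |∂P/∂n| = 300 Pa / 269000 m = 1.12×10⁻³ Pa/m
Geostrophic speed: V_g = |∂P/∂n|/(fρ) = 1.12×10⁻³/(1.43×10⁻⁴ × 1.09) = 7.17 m/s
Around a high, pressure-gradient force acts outward with centrifugal, so Coriolis balances both:
fV = (1/ρ)|∂P/∂n| + V²/R  →  V² − fR·V + fR·V_g = 0
With fR = 1.43×10⁻⁴ × 1368×10³ m = 195 m/s:
V = [fR − √((fR)² − 4 fR V_g)]/2 = [195 − √(195² − 4×195×7.17)]/2 = 7.46 m/s
Supergeostrophic (V > V_g = 7.17 m/s), as expected around a high.

7.46 m/s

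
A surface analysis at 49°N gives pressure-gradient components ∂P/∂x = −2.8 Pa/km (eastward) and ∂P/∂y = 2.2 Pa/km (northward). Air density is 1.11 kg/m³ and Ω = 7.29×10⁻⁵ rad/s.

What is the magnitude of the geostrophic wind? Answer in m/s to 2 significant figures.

29 m/s

Coriolis parameter at 49°N:
f = 2Ω sin φ = 2 × 7.29×10⁻⁵ × sin 49° = 1.10×10⁻⁴ s⁻¹
Component geostrophic relations (x east, y north):
u_g = −(1/(fρ)) ∂P/∂y,  v_g = (1/(fρ)) ∂P/∂x
u_g = −(2.2×10⁻³)/(1.10×10⁻⁴ × 1.11) = −18.0 m/s;  v_g = (−2.8×10⁻³)/(1.10×10⁻⁴ × 1.11) = −22.9 m/s
|V_g| = √(u_g² + v_g²) = 29.2 m/s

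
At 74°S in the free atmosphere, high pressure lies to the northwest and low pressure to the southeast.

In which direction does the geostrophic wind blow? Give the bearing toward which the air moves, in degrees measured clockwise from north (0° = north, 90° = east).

045°

The pressure-gradient force points toward the southeast (bearing 135°).
Geostrophic balance: in the Southern Hemisphere the Coriolis force deflects motion to the left, so the geostrophic wind blows 90° to the left of the pressure-gradient force (low pressure on the right).
Rotating 135° by 90° counterclockwise gives 045° — the wind blows toward the northeast.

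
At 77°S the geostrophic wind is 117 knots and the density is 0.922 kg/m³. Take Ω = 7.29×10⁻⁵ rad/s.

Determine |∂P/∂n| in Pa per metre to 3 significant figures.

7.88×10⁻³ Pa/m

Coriolis parameter at 77°S:
f = 2Ω sin φ = 2 × 7.29×10⁻⁵ × sin 77° = 1.42×10⁻⁴ s⁻¹
Wind speed in SI: 117 knots = 60.2 m/s
Geostrophic balance rearranged: |∂P/∂n| = f ρ V_g
|∂P/∂n| = 1.42×10⁻⁴ × 0.922 × 60.2 = 7.88×10⁻³ Pa/m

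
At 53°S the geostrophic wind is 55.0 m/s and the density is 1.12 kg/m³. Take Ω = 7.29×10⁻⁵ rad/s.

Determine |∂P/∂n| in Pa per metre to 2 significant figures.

Coriolis parameter at 53°S:
f = 2Ω sin φ = 2 × 7.29×10⁻⁵ × sin 53° = 1.16×10⁻⁴ s⁻¹
Geostrophic balance rearranged: |∂P/∂n| = f ρ V_g
|∂P/∂n| = 1.16×10⁻⁴ × 1.12 × 55.0 = 7.17×10⁻³ Pa/m

7.2×10⁻³ Pa/m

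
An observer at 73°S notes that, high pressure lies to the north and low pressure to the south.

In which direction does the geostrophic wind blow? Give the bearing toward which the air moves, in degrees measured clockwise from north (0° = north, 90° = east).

090°

The pressure-gradient force points toward the south (bearing 180°).
Geostrophic balance: in the Southern Hemisphere the Coriolis force deflects motion to the left, so the geostrophic wind blows 90° to the left of the pressure-gradient force (low pressure on the right).
Rotating 180° by 90° counterclockwise gives 090° — the wind blows toward the east.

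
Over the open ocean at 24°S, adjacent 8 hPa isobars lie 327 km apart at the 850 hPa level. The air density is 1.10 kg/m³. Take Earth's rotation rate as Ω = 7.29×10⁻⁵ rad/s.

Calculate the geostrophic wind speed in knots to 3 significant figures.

72.9 knots

Coriolis parameter at 24°S:
f = 2Ω sin φ = 2 × 7.29×10⁻⁵ × sin 24° = 5.93×10⁻⁵ s⁻¹
Pressure gradient: |∂P/∂n| = 800 Pa / 327000 m = 2.45×10⁻³ Pa/m
Geostrophic balance (pressure-gradient force = Coriolis force):
V_g = (1/(fρ)) |∂P/∂n| = 2.45×10⁻³ / (5.93×10⁻⁵ × 1.10) = 37.5 m/s
Converting: 37.5 m/s × 1.944 = 72.9 knots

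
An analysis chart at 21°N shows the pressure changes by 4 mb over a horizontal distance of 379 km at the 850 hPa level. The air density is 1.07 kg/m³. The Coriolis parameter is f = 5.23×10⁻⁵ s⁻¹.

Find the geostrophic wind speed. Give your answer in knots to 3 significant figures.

36.7 knots

Pressure gradient: |∂P/∂n| = 400 Pa / 379000 m = 1.06×10⁻³ Pa/m
Geostrophic balance (pressure-gradient force = Coriolis force):
V_g = (1/(fρ)) |∂P/∂n| = 1.06×10⁻³ / (5.23×10⁻⁵ × 1.07) = 18.9 m/s
Converting: 18.9 m/s × 1.944 = 36.7 knots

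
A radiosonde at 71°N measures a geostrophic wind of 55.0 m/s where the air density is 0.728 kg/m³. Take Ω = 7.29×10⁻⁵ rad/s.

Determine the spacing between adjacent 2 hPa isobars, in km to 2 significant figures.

36 km

Coriolis parameter at 71°N:
f = 2Ω sin φ = 2 × 7.29×10⁻⁵ × sin 71° = 1.38×10⁻⁴ s⁻¹
Geostrophic balance rearranged: |∂P/∂n| = f ρ V_g
|∂P/∂n| = 1.38×10⁻⁴ × 0.728 × 55.0 = 5.52×10⁻³ Pa/m
Isobar spacing: Δn = ΔP/|∂P/∂n| = 200 Pa / 5.52×10⁻³ Pa/m = 36233 m ≈ 36 km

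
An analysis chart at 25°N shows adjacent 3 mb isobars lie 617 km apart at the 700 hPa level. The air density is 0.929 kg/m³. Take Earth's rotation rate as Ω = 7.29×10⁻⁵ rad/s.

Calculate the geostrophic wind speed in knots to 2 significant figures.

17 knots

Coriolis parameter at 25°N:
f = 2Ω sin φ = 2 × 7.29×10⁻⁵ × sin 25° = 6.16×10⁻⁵ s⁻¹
Pressure gradient: |∂P/∂n| = 300 Pa / 617000 m = 4.86×10⁻⁴ Pa/m
Geostrophic balance (pressure-gradient force = Coriolis force):
V_g = (1/(fρ)) |∂P/∂n| = 4.86×10⁻⁴ / (6.16×10⁻⁵ × 0.929) = 8.49 m/s
Converting: 8.49 m/s × 1.944 = 17 knots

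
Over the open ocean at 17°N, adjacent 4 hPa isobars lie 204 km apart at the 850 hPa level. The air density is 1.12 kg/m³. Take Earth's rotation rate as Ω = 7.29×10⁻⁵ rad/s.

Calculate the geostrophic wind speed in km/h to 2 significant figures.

Coriolis parameter at 17°N:
f = 2Ω sin φ = 2 × 7.29×10⁻⁵ × sin 17° = 4.26×10⁻⁵ s⁻¹
Pressure gradient: |∂P/∂n| = 400 Pa / 204000 m = 1.96×10⁻³ Pa/m
Geostrophic balance (pressure-gradient force = Coriolis force):
V_g = (1/(fρ)) |∂P/∂n| = 1.96×10⁻³ / (4.26×10⁻⁵ × 1.12) = 41.1 m/s
Converting: 41.1 m/s × 3.6 = 150 km/h

150 km/h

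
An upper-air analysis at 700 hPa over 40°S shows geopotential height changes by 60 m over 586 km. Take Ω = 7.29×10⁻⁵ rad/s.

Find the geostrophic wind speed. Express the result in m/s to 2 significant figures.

11 m/s

Coriolis parameter at 40°S:
f = 2Ω sin φ = 2 × 7.29×10⁻⁵ × sin 40° = 9.37×10⁻⁵ s⁻¹
Height gradient: |∂Z/∂n| = 60 m / 586000 m = 1.02×10⁻⁴
On a pressure surface, geostrophic balance gives V_g = (g/f)|∂Z/∂n|:
V_g = 9.81 × 1.02×10⁻⁴ / 9.37×10⁻⁵ = 10.7 m/s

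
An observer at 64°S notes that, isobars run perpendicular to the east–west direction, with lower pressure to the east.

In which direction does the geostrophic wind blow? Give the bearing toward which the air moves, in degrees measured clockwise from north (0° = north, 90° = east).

000°

The pressure-gradient force points toward the east (bearing 090°).
Geostrophic balance: in the Southern Hemisphere the Coriolis force deflects motion to the left, so the geostrophic wind blows 90° to the left of the pressure-gradient force (low pressure on the right).
Rotating 090° by 90° counterclockwise gives 000° — the wind blows toward the north.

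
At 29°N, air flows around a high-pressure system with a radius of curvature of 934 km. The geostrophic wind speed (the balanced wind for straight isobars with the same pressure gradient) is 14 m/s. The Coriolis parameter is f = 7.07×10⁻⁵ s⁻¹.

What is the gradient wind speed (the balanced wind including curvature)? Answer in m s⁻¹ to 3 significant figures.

20.1 m s⁻¹

Around a high, pressure-gradient force acts outward with centrifugal, so Coriolis balances both:
fV = (1/ρ)|∂P/∂n| + V²/R  →  V² − fR·V + fR·V_g = 0
With fR = 7.07×10⁻⁵ × 934×10³ m = 66.0 m/s:
V = [fR − √((fR)² − 4 fR V_g)]/2 = [66.0 − √(66.0² − 4×66.0×14)]/2 = 20.1 m/s
Supergeostrophic (V > V_g = 14 m/s), as expected around a high.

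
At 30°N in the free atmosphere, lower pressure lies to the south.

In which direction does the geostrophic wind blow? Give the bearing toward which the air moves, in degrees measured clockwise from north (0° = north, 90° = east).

270°

The pressure-gradient force points toward the south (bearing 180°).
Geostrophic balance: in the Northern Hemisphere the Coriolis force deflects motion to the right, so the geostrophic wind blows 90° to the right of the pressure-gradient force (low pressure on the left).
Rotating 180° by 90° clockwise gives 270° — the wind blows toward the west.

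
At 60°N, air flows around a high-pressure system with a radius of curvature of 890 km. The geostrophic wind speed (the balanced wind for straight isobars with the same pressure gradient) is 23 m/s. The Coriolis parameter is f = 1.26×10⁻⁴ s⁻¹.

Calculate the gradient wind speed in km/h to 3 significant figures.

116 km/h

Around a high, pressure-gradient force acts outward with centrifugal, so Coriolis balances both:
fV = (1/ρ)|∂P/∂n| + V²/R  →  V² − fR·V + fR·V_g = 0
With fR = 1.26×10⁻⁴ × 890×10³ m = 112 m/s:
V = [fR − √((fR)² − 4 fR V_g)]/2 = [112 − √(112² − 4×112×23)]/2 = 32.3 m/s
Supergeostrophic (V > V_g = 23 m/s), as expected around a high.
Converting: 32.3 m/s × 3.6 = 116 km/h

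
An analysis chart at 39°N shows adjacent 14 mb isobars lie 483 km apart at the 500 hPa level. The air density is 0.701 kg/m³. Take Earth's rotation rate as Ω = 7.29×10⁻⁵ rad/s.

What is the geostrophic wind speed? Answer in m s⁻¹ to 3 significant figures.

45.1 m s⁻¹

Coriolis parameter at 39°N:
f = 2Ω sin φ = 2 × 7.29×10⁻⁵ × sin 39° = 9.18×10⁻⁵ s⁻¹
Pressure gradient: |∂P/∂n| = 1400 Pa / 483000 m = 2.90×10⁻³ Pa/m
Geostrophic balance (pressure-gradient force = Coriolis force):
V_g = (1/(fρ)) |∂P/∂n| = 2.90×10⁻³ / (9.18×10⁻⁵ × 0.701) = 45.1 m/s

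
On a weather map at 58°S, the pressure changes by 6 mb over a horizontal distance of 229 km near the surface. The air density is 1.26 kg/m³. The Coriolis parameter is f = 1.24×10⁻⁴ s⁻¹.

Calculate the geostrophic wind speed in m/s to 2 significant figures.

17 m/s

Pressure gradient: |∂P/∂n| = 600 Pa / 229000 m = 2.62×10⁻³ Pa/m
Geostrophic balance (pressure-gradient force = Coriolis force):
V_g = (1/(fρ)) |∂P/∂n| = 2.62×10⁻³ / (1.24×10⁻⁴ × 1.26) = 16.8 m/s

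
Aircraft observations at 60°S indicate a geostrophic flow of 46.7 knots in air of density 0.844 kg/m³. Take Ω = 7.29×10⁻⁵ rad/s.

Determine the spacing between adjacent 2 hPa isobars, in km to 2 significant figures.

78 km

Coriolis parameter at 60°S:
f = 2Ω sin φ = 2 × 7.29×10⁻⁵ × sin 60° = 1.26×10⁻⁴ s⁻¹
Wind speed in SI: 46.7 knots = 24.0 m/s
Geostrophic balance rearranged: |∂P/∂n| = f ρ V_g
|∂P/∂n| = 1.26×10⁻⁴ × 0.844 × 24.0 = 2.56×10⁻³ Pa/m
Isobar spacing: Δn = ΔP/|∂P/∂n| = 200 Pa / 2.56×10⁻³ Pa/m = 78117 m ≈ 78 km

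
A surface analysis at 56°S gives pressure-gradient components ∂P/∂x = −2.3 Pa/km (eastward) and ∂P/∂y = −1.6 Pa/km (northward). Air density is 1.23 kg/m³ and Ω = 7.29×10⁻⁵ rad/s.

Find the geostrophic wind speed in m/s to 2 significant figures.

19 m/s

Coriolis parameter at 56°S:
f = 2Ω sin φ = 2 × 7.29×10⁻⁵ × sin 56° = 1.21×10⁻⁴ s⁻¹
In the Southern Hemisphere f is negative: f = −1.21×10⁻⁴ s⁻¹.
Component geostrophic relations (x east, y north):
u_g = −(1/(fρ)) ∂P/∂y,  v_g = (1/(fρ)) ∂P/∂x
u_g = −(−1.6×10⁻³)/(−1.21×10⁻⁴ × 1.23) = −10.8 m/s;  v_g = (−2.3×10⁻³)/(−1.21×10⁻⁴ × 1.23) = 15.5 m/s
|V_g| = √(u_g² + v_g²) = 18.8 m/s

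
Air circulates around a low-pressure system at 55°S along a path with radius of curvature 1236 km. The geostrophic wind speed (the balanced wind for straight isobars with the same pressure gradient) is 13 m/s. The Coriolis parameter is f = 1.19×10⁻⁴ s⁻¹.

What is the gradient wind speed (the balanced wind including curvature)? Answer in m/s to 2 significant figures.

12 m/s

Around a low, centrifugal force acts outward with Coriolis, so pressure-gradient force balances both:
(1/ρ)|∂P/∂n| = fV + V²/R  →  V² + fR·V − fR·V_g = 0
With fR = 1.19×10⁻⁴ × 1236×10³ m = 147 m/s:
V = [−fR + √((fR)² + 4 fR V_g)]/2 = [−147 + √(147² + 4×147×13)]/2 = 12 m/s
Subgeostrophic (V < V_g = 13 m/s), as expected around a low.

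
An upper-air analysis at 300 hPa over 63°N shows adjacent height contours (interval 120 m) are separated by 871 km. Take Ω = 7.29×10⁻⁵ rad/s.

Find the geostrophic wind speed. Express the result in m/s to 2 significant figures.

10 m/s

Coriolis parameter at 63°N:
f = 2Ω sin φ = 2 × 7.29×10⁻⁵ × sin 63° = 1.30×10⁻⁴ s⁻¹
Height gradient: |∂Z/∂n| = 120 m / 871000 m = 1.38×10⁻⁴
On a pressure surface, geostrophic balance gives V_g = (g/f)|∂Z/∂n|:
V_g = 9.81 × 1.38×10⁻⁴ / 1.30×10⁻⁴ = 10.4 m/s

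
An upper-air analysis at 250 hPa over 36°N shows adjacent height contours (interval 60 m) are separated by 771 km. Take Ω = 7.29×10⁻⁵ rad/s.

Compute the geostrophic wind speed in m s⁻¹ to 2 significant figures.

Coriolis parameter at 36°N:
f = 2Ω sin φ = 2 × 7.29×10⁻⁵ × sin 36° = 8.57×10⁻⁵ s⁻¹
Height gradient: |∂Z/∂n| = 60 m / 771000 m = 7.78×10⁻⁵
On a pressure surface, geostrophic balance gives V_g = (g/f)|∂Z/∂n|:
V_g = 9.81 × 7.78×10⁻⁵ / 8.57×10⁻⁵ = 8.91 m/s

8.9 m s⁻¹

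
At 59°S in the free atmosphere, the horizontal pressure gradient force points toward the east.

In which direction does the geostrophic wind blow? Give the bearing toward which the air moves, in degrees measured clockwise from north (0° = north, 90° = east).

000°

The pressure-gradient force points toward the east (bearing 090°).
Geostrophic balance: in the Southern Hemisphere the Coriolis force deflects motion to the left, so the geostrophic wind blows 90° to the left of the pressure-gradient force (low pressure on the right).
Rotating 090° by 90° counterclockwise gives 000° — the wind blows toward the north.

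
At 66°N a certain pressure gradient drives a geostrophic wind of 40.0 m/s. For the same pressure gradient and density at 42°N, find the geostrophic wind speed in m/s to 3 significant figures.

54.6 m/s

With the same pressure gradient and density, V_g ∝ 1/f ∝ 1/sin φ.
V₂ = V₁ · sin φ₁ / sin φ₂ = 40.0 × sin 66° / sin 42°
V₂ = 40.0 × 0.9135/0.6691 = 54.6 m/s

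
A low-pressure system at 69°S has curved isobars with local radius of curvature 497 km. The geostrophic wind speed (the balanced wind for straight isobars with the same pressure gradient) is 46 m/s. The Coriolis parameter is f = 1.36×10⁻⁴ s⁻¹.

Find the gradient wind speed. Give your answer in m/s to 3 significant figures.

Around a low, centrifugal force acts outward with Coriolis, so pressure-gradient force balances both:
(1/ρ)|∂P/∂n| = fV + V²/R  →  V² + fR·V − fR·V_g = 0
With fR = 1.36×10⁻⁴ × 497×10³ m = 67.6 m/s:
V = [−fR + √((fR)² + 4 fR V_g)]/2 = [−67.6 + √(67.6² + 4×67.6×46)]/2 = 31.4 m/s
Subgeostrophic (V < V_g = 46 m/s), as expected around a low.

31.4 m/s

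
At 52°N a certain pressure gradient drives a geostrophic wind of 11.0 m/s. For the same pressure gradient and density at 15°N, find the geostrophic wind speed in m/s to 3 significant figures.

33.5 m/s

With the same pressure gradient and density, V_g ∝ 1/f ∝ 1/sin φ.
V₂ = V₁ · sin φ₁ / sin φ₂ = 11.0 × sin 52° / sin 15°
V₂ = 11.0 × 0.7880/0.2588 = 33.5 m/s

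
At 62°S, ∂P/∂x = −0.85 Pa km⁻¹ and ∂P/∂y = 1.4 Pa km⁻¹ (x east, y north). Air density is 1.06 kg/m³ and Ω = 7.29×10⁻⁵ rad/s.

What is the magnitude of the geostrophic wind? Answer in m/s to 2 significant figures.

12 m/s

Coriolis parameter at 62°S:
f = 2Ω sin φ = 2 × 7.29×10⁻⁵ × sin 62° = 1.29×10⁻⁴ s⁻¹
In the Southern Hemisphere f is negative: f = −1.29×10⁻⁴ s⁻¹.
Component geostrophic relations (x east, y north):
u_g = −(1/(fρ)) ∂P/∂y,  v_g = (1/(fρ)) ∂P/∂x
u_g = −(1.4×10⁻³)/(−1.29×10⁻⁴ × 1.06) = 10.3 m/s;  v_g = (−0.85×10⁻³)/(−1.29×10⁻⁴ × 1.06) = 6.23 m/s
|V_g| = √(u_g² + v_g²) = 12.0 m/s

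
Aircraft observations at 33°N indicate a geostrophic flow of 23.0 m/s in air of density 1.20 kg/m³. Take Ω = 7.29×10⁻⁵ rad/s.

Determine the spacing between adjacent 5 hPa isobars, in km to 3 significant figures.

Coriolis parameter at 33°N:
f = 2Ω sin φ = 2 × 7.29×10⁻⁵ × sin 33° = 7.94×10⁻⁵ s⁻¹
Geostrophic balance rearranged: |∂P/∂n| = f ρ V_g
|∂P/∂n| = 7.94×10⁻⁵ × 1.20 × 23.0 = 2.19×10⁻³ Pa/m
Isobar spacing: Δn = ΔP/|∂P/∂n| = 500 Pa / 2.19×10⁻³ Pa/m = 228136 m ≈ 228 km

228 km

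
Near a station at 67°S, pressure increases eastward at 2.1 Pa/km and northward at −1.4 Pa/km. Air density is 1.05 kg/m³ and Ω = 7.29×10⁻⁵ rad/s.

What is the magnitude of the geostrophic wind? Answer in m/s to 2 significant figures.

Coriolis parameter at 67°S:
f = 2Ω sin φ = 2 × 7.29×10⁻⁵ × sin 67° = 1.34×10⁻⁴ s⁻¹
In the Southern Hemisphere f is negative: f = −1.34×10⁻⁴ s⁻¹.
Component geostrophic relations (x east, y north):
u_g = −(1/(fρ)) ∂P/∂y,  v_g = (1/(fρ)) ∂P/∂x
u_g = −(−1.4×10⁻³)/(−1.34×10⁻⁴ × 1.05) = −9.93 m/s;  v_g = (2.1×10⁻³)/(−1.34×10⁻⁴ × 1.05) = −14.9 m/s
|V_g| = √(u_g² + v_g²) = 17.9 m/s

18 m/s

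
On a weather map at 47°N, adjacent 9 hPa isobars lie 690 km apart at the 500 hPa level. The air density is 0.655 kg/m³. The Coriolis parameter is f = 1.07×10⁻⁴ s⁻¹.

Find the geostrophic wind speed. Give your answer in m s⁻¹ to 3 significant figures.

Pressure gradient: |∂P/∂n| = 900 Pa / 690000 m = 1.30×10⁻³ Pa/m
Geostrophic balance (pressure-gradient force = Coriolis force):
V_g = (1/(fρ)) |∂P/∂n| = 1.30×10⁻³ / (1.07×10⁻⁴ × 0.655) = 18.6 m/s

18.6 m s⁻¹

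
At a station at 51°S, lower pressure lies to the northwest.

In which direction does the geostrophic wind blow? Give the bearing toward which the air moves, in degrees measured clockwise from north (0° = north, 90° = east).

225°

The pressure-gradient force points toward the northwest (bearing 315°).
Geostrophic balance: in the Southern Hemisphere the Coriolis force deflects motion to the left, so the geostrophic wind blows 90° to the left of the pressure-gradient force (low pressure on the right).
Rotating 315° by 90° counterclockwise gives 225° — the wind blows toward the southwest.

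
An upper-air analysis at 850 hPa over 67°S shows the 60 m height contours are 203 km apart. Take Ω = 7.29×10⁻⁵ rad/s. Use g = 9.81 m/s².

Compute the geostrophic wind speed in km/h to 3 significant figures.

77.8 km/h

Coriolis parameter at 67°S:
f = 2Ω sin φ = 2 × 7.29×10⁻⁵ × sin 67° = 1.34×10⁻⁴ s⁻¹
Height gradient: |∂Z/∂n| = 60 m / 203000 m = 2.96×10⁻⁴
On a pressure surface, geostrophic balance gives V_g = (g/f)|∂Z/∂n|:
V_g = 9.81 × 2.96×10⁻⁴ / 1.34×10⁻⁴ = 21.6 m/s
Converting: 21.6 m/s × 3.6 = 77.8 km/h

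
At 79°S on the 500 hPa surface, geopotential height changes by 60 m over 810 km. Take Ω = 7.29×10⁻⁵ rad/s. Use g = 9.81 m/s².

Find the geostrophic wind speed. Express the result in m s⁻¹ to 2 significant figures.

Coriolis parameter at 79°S:
f = 2Ω sin φ = 2 × 7.29×10⁻⁵ × sin 79° = 1.43×10⁻⁴ s⁻¹
Height gradient: |∂Z/∂n| = 60 m / 810000 m = 7.41×10⁻⁵
On a pressure surface, geostrophic balance gives V_g = (g/f)|∂Z/∂n|:
V_g = 9.81 × 7.41×10⁻⁵ / 1.43×10⁻⁴ = 5.08 m/s

5.1 m s⁻¹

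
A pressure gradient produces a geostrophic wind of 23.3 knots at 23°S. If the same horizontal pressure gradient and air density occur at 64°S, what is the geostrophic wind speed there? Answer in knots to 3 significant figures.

With the same pressure gradient and density, V_g ∝ 1/f ∝ 1/sin φ.
V₂ = V₁ · sin φ₁ / sin φ₂ = 23.3 × sin 23° / sin 64°
V₂ = 23.3 × 0.3907/0.8988 = 10.1 knots

10.1 knots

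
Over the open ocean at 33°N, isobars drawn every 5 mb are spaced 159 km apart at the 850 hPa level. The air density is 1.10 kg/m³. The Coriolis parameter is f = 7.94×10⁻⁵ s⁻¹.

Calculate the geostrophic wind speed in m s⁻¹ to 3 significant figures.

36.0 m s⁻¹

Pressure gradient: |∂P/∂n| = 500 Pa / 159000 m = 3.14×10⁻³ Pa/m
Geostrophic balance (pressure-gradient force = Coriolis force):
V_g = (1/(fρ)) |∂P/∂n| = 3.14×10⁻³ / (7.94×10⁻⁵ × 1.10) = 36.0 m/s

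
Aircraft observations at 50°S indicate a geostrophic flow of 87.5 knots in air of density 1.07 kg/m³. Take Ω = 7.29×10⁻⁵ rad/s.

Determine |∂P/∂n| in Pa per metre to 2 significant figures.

5.4×10⁻³ Pa/m

Coriolis parameter at 50°S:
f = 2Ω sin φ = 2 × 7.29×10⁻⁵ × sin 50° = 1.12×10⁻⁴ s⁻¹
Wind speed in SI: 87.5 knots = 45.0 m/s
Geostrophic balance rearranged: |∂P/∂n| = f ρ V_g
|∂P/∂n| = 1.12×10⁻⁴ × 1.07 × 45.0 = 5.38×10⁻³ Pa/m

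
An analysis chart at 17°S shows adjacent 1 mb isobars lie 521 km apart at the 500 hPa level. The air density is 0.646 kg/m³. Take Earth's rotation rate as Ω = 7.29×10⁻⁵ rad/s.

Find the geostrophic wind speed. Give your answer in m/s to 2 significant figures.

Coriolis parameter at 17°S:
f = 2Ω sin φ = 2 × 7.29×10⁻⁵ × sin 17° = 4.26×10⁻⁵ s⁻¹
Pressure gradient: |∂P/∂n| = 100 Pa / 521000 m = 1.92×10⁻⁴ Pa/m
Geostrophic balance (pressure-gradient force = Coriolis force):
V_g = (1/(fρ)) |∂P/∂n| = 1.92×10⁻⁴ / (4.26×10⁻⁵ × 0.646) = 6.97 m/s

7.0 m/s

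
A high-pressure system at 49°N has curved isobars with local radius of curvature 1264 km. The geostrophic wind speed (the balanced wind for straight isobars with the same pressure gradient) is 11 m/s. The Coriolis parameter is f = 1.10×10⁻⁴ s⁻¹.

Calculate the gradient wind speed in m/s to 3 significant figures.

Around a high, pressure-gradient force acts outward with centrifugal, so Coriolis balances both:
fV = (1/ρ)|∂P/∂n| + V²/R  →  V² − fR·V + fR·V_g = 0
With fR = 1.10×10⁻⁴ × 1264×10³ m = 139 m/s:
V = [fR − √((fR)² − 4 fR V_g)]/2 = [139 − √(139² − 4×139×11)]/2 = 12 m/s
Supergeostrophic (V > V_g = 11 m/s), as expected around a high.

12.0 m/s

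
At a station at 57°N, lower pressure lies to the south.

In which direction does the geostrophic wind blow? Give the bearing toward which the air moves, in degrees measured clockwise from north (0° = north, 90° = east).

270°

The pressure-gradient force points toward the south (bearing 180°).
Geostrophic balance: in the Northern Hemisphere the Coriolis force deflects motion to the right, so the geostrophic wind blows 90° to the right of the pressure-gradient force (low pressure on the left).
Rotating 180° by 90° clockwise gives 270° — the wind blows toward the west.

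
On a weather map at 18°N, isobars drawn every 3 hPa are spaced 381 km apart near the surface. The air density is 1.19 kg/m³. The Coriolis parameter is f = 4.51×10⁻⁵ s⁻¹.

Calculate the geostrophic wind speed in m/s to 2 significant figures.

Pressure gradient: |∂P/∂n| = 300 Pa / 381000 m = 7.87×10⁻⁴ Pa/m
Geostrophic balance (pressure-gradient force = Coriolis force):
V_g = (1/(fρ)) |∂P/∂n| = 7.87×10⁻⁴ / (4.51×10⁻⁵ × 1.19) = 14.7 m/s

15 m/s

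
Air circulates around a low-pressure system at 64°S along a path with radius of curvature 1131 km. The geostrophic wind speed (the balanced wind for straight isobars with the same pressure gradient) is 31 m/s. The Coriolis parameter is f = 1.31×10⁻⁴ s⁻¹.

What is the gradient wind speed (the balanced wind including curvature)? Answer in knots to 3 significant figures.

51.2 knots

Around a low, centrifugal force acts outward with Coriolis, so pressure-gradient force balances both:
(1/ρ)|∂P/∂n| = fV + V²/R  →  V² + fR·V − fR·V_g = 0
With fR = 1.31×10⁻⁴ × 1131×10³ m = 148 m/s:
V = [−fR + √((fR)² + 4 fR V_g)]/2 = [−148 + √(148² + 4×148×31)]/2 = 26.3 m/s
Subgeostrophic (V < V_g = 31 m/s), as expected around a low.
Converting: 26.3 m/s × 1.944 = 51.2 knots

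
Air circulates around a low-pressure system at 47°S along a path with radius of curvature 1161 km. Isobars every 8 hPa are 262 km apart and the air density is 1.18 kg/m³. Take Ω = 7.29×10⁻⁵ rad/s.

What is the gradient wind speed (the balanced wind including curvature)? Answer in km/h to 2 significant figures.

Coriolis parameter at 47°S:
f = 2Ω sin φ = 2 × 7.29×10⁻⁵ × sin 47° = 1.07×10⁻⁴ s⁻¹
Pressure gradient: |∂P/∂n| = 800 Pa / 262000 m = 3.05×10⁻³ Pa/m
Geostrophic speed: V_g = |∂P/∂n|/(fρ) = 3.05×10⁻³/(1.07×10⁻⁴ × 1.18) = 24.3 m/s
Around a low, centrifugal force acts outward with Coriolis, so pressure-gradient force balances both:
(1/ρ)|∂P/∂n| = fV + V²/R  →  V² + fR·V − fR·V_g = 0
With fR = 1.07×10⁻⁴ × 1161×10³ m = 124 m/s:
V = [−fR + √((fR)² + 4 fR V_g)]/2 = [−124 + √(124² + 4×124×24.3)]/2 = 20.8 m/s
Subgeostrophic (V < V_g = 24.3 m/s), as expected around a low.
Converting: 20.8 m/s × 3.6 = 75 km/h

75 km/h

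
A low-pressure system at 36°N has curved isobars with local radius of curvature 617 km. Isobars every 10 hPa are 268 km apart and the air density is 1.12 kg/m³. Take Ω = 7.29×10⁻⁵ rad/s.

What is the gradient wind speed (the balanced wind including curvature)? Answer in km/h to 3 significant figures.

Coriolis parameter at 36°N:
f = 2Ω sin φ = 2 × 7.29×10⁻⁵ × sin 36° = 8.57×10⁻⁵ s⁻¹
Pressure gradient: |∂P/∂n| = 1000 Pa / 268000 m = 3.73×10⁻³ Pa/m
Geostrophic speed: V_g = |∂P/∂n|/(fρ) = 3.73×10⁻³/(8.57×10⁻⁵ × 1.12) = 38.9 m/s
Around a low, centrifugal force acts outward with Coriolis, so pressure-gradient force balances both:
(1/ρ)|∂P/∂n| = fV + V²/R  →  V² + fR·V − fR·V_g = 0
With fR = 8.57×10⁻⁵ × 617×10³ m = 52.9 m/s:
V = [−fR + √((fR)² + 4 fR V_g)]/2 = [−52.9 + √(52.9² + 4×52.9×38.9)]/2 = 26 m/s
Subgeostrophic (V < V_g = 38.9 m/s), as expected around a low.
Converting: 26 m/s × 3.6 = 93.8 km/h

93.8 km/h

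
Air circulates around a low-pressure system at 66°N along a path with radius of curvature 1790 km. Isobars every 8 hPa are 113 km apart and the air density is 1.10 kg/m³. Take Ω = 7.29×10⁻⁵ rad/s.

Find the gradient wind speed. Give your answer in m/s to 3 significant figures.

41.2 m/s

Coriolis parameter at 66°N:
f = 2Ω sin φ = 2 × 7.29×10⁻⁵ × sin 66° = 1.33×10⁻⁴ s⁻¹
Pressure gradient: |∂P/∂n| = 800 Pa / 113000 m = 7.08×10⁻³ Pa/m
Geostrophic speed: V_g = |∂P/∂n|/(fρ) = 7.08×10⁻³/(1.33×10⁻⁴ × 1.10) = 48.3 m/s
Around a low, centrifugal force acts outward with Coriolis, so pressure-gradient force balances both:
(1/ρ)|∂P/∂n| = fV + V²/R  →  V² + fR·V − fR·V_g = 0
With fR = 1.33×10⁻⁴ × 1790×10³ m = 238 m/s:
V = [−fR + √((fR)² + 4 fR V_g)]/2 = [−238 + √(238² + 4×238×48.3)]/2 = 41.2 m/s
Subgeostrophic (V < V_g = 48.3 m/s), as expected around a low.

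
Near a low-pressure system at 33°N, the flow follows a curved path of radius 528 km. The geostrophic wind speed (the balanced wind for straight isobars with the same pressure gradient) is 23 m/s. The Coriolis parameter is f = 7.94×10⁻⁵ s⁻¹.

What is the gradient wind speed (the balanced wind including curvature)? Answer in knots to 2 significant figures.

32 knots

Around a low, centrifugal force acts outward with Coriolis, so pressure-gradient force balances both:
(1/ρ)|∂P/∂n| = fV + V²/R  →  V² + fR·V − fR·V_g = 0
With fR = 7.94×10⁻⁵ × 528×10³ m = 41.9 m/s:
V = [−fR + √((fR)² + 4 fR V_g)]/2 = [−41.9 + √(41.9² + 4×41.9×23)]/2 = 16.5 m/s
Subgeostrophic (V < V_g = 23 m/s), as expected around a low.
Converting: 16.5 m/s × 1.944 = 32 knots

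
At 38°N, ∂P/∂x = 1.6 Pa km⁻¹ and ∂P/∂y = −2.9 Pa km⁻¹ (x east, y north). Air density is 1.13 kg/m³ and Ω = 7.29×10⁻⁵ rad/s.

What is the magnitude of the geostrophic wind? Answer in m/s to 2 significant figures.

Coriolis parameter at 38°N:
f = 2Ω sin φ = 2 × 7.29×10⁻⁵ × sin 38° = 8.98×10⁻⁵ s⁻¹
Component geostrophic relations (x east, y north):
u_g = −(1/(fρ)) ∂P/∂y,  v_g = (1/(fρ)) ∂P/∂x
u_g = −(−2.9×10⁻³)/(8.98×10⁻⁵ × 1.13) = 28.6 m/s;  v_g = (1.6×10⁻³)/(8.98×10⁻⁵ × 1.13) = 15.8 m/s
|V_g| = √(u_g² + v_g²) = 32.7 m/s

33 m/s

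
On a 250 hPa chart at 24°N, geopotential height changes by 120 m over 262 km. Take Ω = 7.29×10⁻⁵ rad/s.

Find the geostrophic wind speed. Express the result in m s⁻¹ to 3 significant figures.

Coriolis parameter at 24°N:
f = 2Ω sin φ = 2 × 7.29×10⁻⁵ × sin 24° = 5.93×10⁻⁵ s⁻¹
Height gradient: |∂Z/∂n| = 120 m / 262000 m = 4.58×10⁻⁴
On a pressure surface, geostrophic balance gives V_g = (g/f)|∂Z/∂n|:
V_g = 9.81 × 4.58×10⁻⁴ / 5.93×10⁻⁵ = 75.8 m/s

75.8 m s⁻¹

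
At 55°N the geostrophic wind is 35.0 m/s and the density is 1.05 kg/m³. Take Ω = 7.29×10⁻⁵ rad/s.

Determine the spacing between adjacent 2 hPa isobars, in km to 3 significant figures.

45.6 km

Coriolis parameter at 55°N:
f = 2Ω sin φ = 2 × 7.29×10⁻⁵ × sin 55° = 1.19×10⁻⁴ s⁻¹
Geostrophic balance rearranged: |∂P/∂n| = f ρ V_g
|∂P/∂n| = 1.19×10⁻⁴ × 1.05 × 35.0 = 4.39×10⁻³ Pa/m
Isobar spacing: Δn = ΔP/|∂P/∂n| = 200 Pa / 4.39×10⁻³ Pa/m = 45567 m ≈ 45.6 km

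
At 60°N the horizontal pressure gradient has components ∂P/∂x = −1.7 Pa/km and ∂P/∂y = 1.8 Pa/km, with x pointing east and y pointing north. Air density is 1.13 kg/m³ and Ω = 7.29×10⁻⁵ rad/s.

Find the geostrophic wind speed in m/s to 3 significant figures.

Coriolis parameter at 60°N:
f = 2Ω sin φ = 2 × 7.29×10⁻⁵ × sin 60° = 1.26×10⁻⁴ s⁻¹
Component geostrophic relations (x east, y north):
u_g = −(1/(fρ)) ∂P/∂y,  v_g = (1/(fρ)) ∂P/∂x
u_g = −(1.8×10⁻³)/(1.26×10⁻⁴ × 1.13) = −12.6 m/s;  v_g = (−1.7×10⁻³)/(1.26×10⁻⁴ × 1.13) = −11.9 m/s
|V_g| = √(u_g² + v_g²) = 17.4 m/s

17.4 m/s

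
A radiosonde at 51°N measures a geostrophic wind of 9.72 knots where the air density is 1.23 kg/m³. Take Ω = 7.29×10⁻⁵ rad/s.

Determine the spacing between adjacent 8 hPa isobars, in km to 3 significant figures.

Coriolis parameter at 51°N:
f = 2Ω sin φ = 2 × 7.29×10⁻⁵ × sin 51° = 1.13×10⁻⁴ s⁻¹
Wind speed in SI: 9.72 knots = 5.00 m/s
Geostrophic balance rearranged: |∂P/∂n| = f ρ V_g
|∂P/∂n| = 1.13×10⁻⁴ × 1.23 × 5.00 = 6.97×10⁻⁴ Pa/m
Isobar spacing: Δn = ΔP/|∂P/∂n| = 800 Pa / 6.97×10⁻⁴ Pa/m = 1147943 m ≈ 1150 km

1150 km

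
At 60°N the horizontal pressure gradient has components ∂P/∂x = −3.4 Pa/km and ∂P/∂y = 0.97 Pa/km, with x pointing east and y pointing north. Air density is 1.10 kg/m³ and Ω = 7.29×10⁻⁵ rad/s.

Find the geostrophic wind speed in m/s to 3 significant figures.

Coriolis parameter at 60°N:
f = 2Ω sin φ = 2 × 7.29×10⁻⁵ × sin 60° = 1.26×10⁻⁴ s⁻¹
Component geostrophic relations (x east, y north):
u_g = −(1/(fρ)) ∂P/∂y,  v_g = (1/(fρ)) ∂P/∂x
u_g = −(0.97×10⁻³)/(1.26×10⁻⁴ × 1.10) = −6.98 m/s;  v_g = (−3.4×10⁻³)/(1.26×10⁻⁴ × 1.10) = −24.5 m/s
|V_g| = √(u_g² + v_g²) = 25.5 m/s

25.5 m/s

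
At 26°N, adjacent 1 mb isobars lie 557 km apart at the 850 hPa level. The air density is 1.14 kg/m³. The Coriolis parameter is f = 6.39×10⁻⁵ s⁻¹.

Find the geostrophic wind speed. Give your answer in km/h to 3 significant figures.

Pressure gradient: |∂P/∂n| = 100 Pa / 557000 m = 1.80×10⁻⁴ Pa/m
Geostrophic balance (pressure-gradient force = Coriolis force):
V_g = (1/(fρ)) |∂P/∂n| = 1.80×10⁻⁴ / (6.39×10⁻⁵ × 1.14) = 2.46 m/s
Converting: 2.46 m/s × 3.6 = 8.87 km/h

8.87 km/h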